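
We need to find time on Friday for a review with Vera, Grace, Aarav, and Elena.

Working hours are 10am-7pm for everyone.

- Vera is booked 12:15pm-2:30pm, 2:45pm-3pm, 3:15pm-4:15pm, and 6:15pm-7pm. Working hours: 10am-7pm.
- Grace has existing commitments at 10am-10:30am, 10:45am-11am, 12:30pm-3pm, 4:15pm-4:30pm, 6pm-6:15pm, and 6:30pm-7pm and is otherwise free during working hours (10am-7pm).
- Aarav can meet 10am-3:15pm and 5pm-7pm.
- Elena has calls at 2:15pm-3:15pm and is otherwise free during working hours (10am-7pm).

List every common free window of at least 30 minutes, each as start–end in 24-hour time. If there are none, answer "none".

Vera free within 10:00–19:00: 10:00–12:15, 14:30–14:45, 15:00–15:15, 16:15–18:15.
Grace free within 10:00–19:00: 10:30–10:45, 11:00–12:30, 15:00–16:15, 16:30–18:00, 18:15–18:30.
Elena free within 10:00–19:00: 10:00–14:15, 15:15–19:00.
Vera ∩ Grace: 10:30–10:45, 11:00–12:15, 15:00–15:15, 16:30–18:00.
Vera ∩ Grace ∩ Aarav: 10:30–10:45, 11:00–12:15, 15:00–15:15, 17:00–18:00.
Vera ∩ Grace ∩ Aarav ∩ Elena: 10:30–10:45, 11:00–12:15, 17:00–18:00.
Windows ≥ 30 min: 11:00–12:15, 17:00–18:00.

11:00–12:15, 17:00–18:00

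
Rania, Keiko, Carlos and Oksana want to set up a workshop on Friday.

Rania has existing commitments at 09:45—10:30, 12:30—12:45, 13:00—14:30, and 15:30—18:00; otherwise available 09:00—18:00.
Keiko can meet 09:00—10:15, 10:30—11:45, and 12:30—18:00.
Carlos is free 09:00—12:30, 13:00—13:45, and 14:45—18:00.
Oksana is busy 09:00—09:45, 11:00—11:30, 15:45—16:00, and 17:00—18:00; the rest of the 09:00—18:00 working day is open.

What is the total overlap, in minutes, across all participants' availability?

90 minutes

Rania free within 09:00–18:00: 09:00–09:45, 10:30–12:30, 12:45–13:00, 14:30–15:30.
Oksana free within 09:00–18:00: 09:45–11:00, 11:30–15:45, 16:00–17:00.
Rania ∩ Keiko: 09:00–09:45, 10:30–11:45, 12:45–13:00, 14:30–15:30.
Rania ∩ Keiko ∩ Carlos: 09:00–09:45, 10:30–11:45, 14:45–15:30.
Rania ∩ Keiko ∩ Carlos ∩ Oksana: 10:30–11:00, 11:30–11:45, 14:45–15:30.
Total common minutes: 30 + 15 + 45 = 90.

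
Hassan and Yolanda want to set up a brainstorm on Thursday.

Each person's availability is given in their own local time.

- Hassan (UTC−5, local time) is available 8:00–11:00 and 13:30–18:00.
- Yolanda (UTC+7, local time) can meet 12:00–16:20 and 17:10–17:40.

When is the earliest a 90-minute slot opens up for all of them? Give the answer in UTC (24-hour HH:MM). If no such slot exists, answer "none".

Hassan → UTC: 13:00–16:00, 18:30–23:00.
Yolanda → UTC: 05:00–09:20, 10:10–10:40.
Hassan ∩ Yolanda: (none).
Windows ≥ 90 min: (none).

none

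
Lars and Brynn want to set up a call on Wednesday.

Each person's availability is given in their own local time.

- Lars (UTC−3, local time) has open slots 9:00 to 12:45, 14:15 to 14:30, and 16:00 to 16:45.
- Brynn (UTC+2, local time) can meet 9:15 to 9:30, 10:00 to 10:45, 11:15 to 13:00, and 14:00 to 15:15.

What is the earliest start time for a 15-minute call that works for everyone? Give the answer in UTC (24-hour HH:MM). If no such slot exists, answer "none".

Lars → UTC: 12:00–15:45, 17:15–17:30, 19:00–19:45.
Brynn → UTC: 07:15–07:30, 08:00–08:45, 09:15–11:00, 12:00–13:15.
Lars ∩ Brynn: 12:00–13:15.
Windows ≥ 15 min: 12:00–13:15.
Earliest such window starts at 12:00.

12:00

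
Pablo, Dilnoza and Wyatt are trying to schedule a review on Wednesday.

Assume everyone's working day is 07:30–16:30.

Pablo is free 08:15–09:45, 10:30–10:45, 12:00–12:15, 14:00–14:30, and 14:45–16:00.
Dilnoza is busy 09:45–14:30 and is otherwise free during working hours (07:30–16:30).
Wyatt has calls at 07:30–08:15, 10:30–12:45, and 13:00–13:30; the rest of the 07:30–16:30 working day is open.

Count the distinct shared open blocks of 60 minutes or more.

Dilnoza free within 07:30–16:30: 07:30–09:45, 14:30–16:30.
Wyatt free within 07:30–16:30: 08:15–10:30, 12:45–13:00, 13:30–16:30.
Pablo ∩ Dilnoza: 08:15–09:45, 14:45–16:00.
Pablo ∩ Dilnoza ∩ Wyatt: 08:15–09:45, 14:45–16:00.
Windows ≥ 60 min: 08:15–09:45, 14:45–16:00.
That's 2 windows.

2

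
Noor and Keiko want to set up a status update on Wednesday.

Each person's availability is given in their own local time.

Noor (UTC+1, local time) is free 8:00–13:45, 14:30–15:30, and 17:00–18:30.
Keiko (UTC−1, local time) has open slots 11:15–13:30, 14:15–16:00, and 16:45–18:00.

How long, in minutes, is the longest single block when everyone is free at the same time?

Noor → UTC: 07:00–12:45, 13:30–14:30, 16:00–17:30.
Keiko → UTC: 12:15–14:30, 15:15–17:00, 17:45–19:00.
Noor ∩ Keiko: 12:15–12:45, 13:30–14:30, 16:00–17:00.
Common window lengths: 30, 60, 60 min; longest is 60.

60 minutes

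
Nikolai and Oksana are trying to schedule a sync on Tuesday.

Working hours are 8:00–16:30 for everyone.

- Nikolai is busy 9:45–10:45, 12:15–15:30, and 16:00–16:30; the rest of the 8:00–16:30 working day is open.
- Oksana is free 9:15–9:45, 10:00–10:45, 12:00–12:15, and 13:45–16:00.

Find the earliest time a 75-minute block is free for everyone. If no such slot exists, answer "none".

Nikolai free within 08:00–16:30: 08:00–09:45, 10:45–12:15, 15:30–16:00.
Nikolai ∩ Oksana: 09:15–09:45, 12:00–12:15, 15:30–16:00.
Windows ≥ 75 min: (none).

none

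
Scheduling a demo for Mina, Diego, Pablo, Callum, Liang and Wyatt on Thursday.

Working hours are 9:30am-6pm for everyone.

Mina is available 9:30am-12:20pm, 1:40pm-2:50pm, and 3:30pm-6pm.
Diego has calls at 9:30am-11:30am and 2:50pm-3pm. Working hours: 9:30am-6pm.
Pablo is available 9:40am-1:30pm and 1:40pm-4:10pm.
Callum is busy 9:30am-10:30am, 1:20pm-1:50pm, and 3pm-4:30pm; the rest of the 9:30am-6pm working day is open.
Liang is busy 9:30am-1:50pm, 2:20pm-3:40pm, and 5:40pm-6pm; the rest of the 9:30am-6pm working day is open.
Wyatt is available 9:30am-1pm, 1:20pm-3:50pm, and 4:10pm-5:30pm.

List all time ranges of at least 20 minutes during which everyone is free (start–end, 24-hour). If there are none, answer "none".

Diego free within 09:30–18:00: 11:30–14:50, 15:00–18:00.
Callum free within 09:30–18:00: 10:30–13:20, 13:50–15:00, 16:30–18:00.
Liang free within 09:30–18:00: 13:50–14:20, 15:40–17:40.
Mina ∩ Diego: 11:30–12:20, 13:40–14:50, 15:30–18:00.
Mina ∩ Diego ∩ Pablo: 11:30–12:20, 13:40–14:50, 15:30–16:10.
Mina ∩ Diego ∩ Pablo ∩ Callum: 11:30–12:20, 13:50–14:50.
Mina ∩ Diego ∩ Pablo ∩ Callum ∩ Liang: 13:50–14:20.
Mina ∩ Diego ∩ Pablo ∩ Callum ∩ Liang ∩ Wyatt: 13:50–14:20.
Windows ≥ 20 min: 13:50–14:20.

13:50–14:20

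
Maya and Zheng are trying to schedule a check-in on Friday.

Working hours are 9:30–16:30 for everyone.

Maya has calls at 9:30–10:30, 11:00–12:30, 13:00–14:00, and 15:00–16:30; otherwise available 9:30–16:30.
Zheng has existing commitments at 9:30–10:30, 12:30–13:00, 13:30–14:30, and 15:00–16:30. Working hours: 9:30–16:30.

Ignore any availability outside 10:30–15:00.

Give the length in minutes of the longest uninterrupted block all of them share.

Maya free within 09:30–16:30: 10:30–11:00, 12:30–13:00, 14:00–15:00.
Zheng free within 09:30–16:30: 10:30–12:30, 13:00–13:30, 14:30–15:00.
Maya ∩ Zheng: 10:30–11:00, 14:30–15:00.
Restricted to 10:30–15:00: 10:30–11:00, 14:30–15:00.
Common window lengths: 30, 30 min; longest is 30.

30 minutes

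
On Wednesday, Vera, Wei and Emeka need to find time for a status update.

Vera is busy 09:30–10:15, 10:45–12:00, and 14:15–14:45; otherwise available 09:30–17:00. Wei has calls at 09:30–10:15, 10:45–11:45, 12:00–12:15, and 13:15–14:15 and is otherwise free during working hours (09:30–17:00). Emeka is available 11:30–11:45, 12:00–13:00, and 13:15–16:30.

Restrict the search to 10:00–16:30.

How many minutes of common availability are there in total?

Vera free within 09:30–17:00: 10:15–10:45, 12:00–14:15, 14:45–17:00.
Wei free within 09:30–17:00: 10:15–10:45, 11:45–12:00, 12:15–13:15, 14:15–17:00.
Vera ∩ Wei: 10:15–10:45, 12:15–13:15, 14:45–17:00.
Vera ∩ Wei ∩ Emeka: 12:15–13:00, 14:45–16:30.
Restricted to 10:00–16:30: 12:15–13:00, 14:45–16:30.
Total common minutes: 45 + 105 = 150.

150 minutes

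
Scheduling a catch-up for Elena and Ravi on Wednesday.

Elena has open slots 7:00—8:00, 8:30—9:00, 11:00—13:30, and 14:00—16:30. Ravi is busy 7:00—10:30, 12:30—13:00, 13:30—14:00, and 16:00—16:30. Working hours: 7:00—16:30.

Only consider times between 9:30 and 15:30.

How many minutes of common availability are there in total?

210 minutes

Ravi free within 07:00–16:30: 10:30–12:30, 13:00–13:30, 14:00–16:00.
Elena ∩ Ravi: 11:00–12:30, 13:00–13:30, 14:00–16:00.
Restricted to 09:30–15:30: 11:00–12:30, 13:00–13:30, 14:00–15:30.
Total common minutes: 90 + 30 + 90 = 210.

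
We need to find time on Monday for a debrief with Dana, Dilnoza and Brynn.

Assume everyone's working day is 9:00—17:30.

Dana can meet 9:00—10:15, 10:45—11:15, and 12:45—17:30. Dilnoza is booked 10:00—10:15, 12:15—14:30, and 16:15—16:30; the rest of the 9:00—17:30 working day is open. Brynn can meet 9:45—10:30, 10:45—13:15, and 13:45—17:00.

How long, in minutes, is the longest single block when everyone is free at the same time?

105 minutes

Dilnoza free within 09:00–17:30: 09:00–10:00, 10:15–12:15, 14:30–16:15, 16:30–17:30.
Dana ∩ Dilnoza: 09:00–10:00, 10:45–11:15, 14:30–16:15, 16:30–17:30.
Dana ∩ Dilnoza ∩ Brynn: 09:45–10:00, 10:45–11:15, 14:30–16:15, 16:30–17:00.
Common window lengths: 15, 30, 105, 30 min; longest is 105.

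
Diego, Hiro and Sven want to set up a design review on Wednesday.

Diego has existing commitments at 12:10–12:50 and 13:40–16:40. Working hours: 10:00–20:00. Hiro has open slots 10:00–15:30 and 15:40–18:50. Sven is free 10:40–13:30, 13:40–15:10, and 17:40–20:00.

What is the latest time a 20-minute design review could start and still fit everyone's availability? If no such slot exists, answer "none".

Diego free within 10:00–20:00: 10:00–12:10, 12:50–13:40, 16:40–20:00.
Diego ∩ Hiro: 10:00–12:10, 12:50–13:40, 16:40–18:50.
Diego ∩ Hiro ∩ Sven: 10:40–12:10, 12:50–13:30, 17:40–18:50.
Windows ≥ 20 min: 10:40–12:10, 12:50–13:30, 17:40–18:50.
Latest start in the last window 17:40–18:50 is 18:50 − 20 min = 18:30.

18:30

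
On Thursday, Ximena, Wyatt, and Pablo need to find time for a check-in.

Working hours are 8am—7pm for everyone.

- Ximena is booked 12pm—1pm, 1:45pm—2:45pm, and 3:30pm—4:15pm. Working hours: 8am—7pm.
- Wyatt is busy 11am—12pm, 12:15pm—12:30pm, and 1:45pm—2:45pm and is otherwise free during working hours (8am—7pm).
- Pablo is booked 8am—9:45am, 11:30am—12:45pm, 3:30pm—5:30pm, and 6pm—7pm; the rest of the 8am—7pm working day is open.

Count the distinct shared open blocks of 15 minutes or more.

4

Ximena free within 08:00–19:00: 08:00–12:00, 13:00–13:45, 14:45–15:30, 16:15–19:00.
Wyatt free within 08:00–19:00: 08:00–11:00, 12:00–12:15, 12:30–13:45, 14:45–19:00.
Pablo free within 08:00–19:00: 09:45–11:30, 12:45–15:30, 17:30–18:00.
Ximena ∩ Wyatt: 08:00–11:00, 13:00–13:45, 14:45–15:30, 16:15–19:00.
Ximena ∩ Wyatt ∩ Pablo: 09:45–11:00, 13:00–13:45, 14:45–15:30, 17:30–18:00.
Windows ≥ 15 min: 09:45–11:00, 13:00–13:45, 14:45–15:30, 17:30–18:00.
That's 4 windows.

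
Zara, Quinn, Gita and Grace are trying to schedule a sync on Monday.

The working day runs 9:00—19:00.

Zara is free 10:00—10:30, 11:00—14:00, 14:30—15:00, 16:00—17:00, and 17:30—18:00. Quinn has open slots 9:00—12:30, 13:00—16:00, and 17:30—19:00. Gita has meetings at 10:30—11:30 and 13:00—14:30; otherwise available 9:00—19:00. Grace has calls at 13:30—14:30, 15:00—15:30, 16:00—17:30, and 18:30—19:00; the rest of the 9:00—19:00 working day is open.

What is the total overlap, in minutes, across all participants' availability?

150 minutes

Gita free within 09:00–19:00: 09:00–10:30, 11:30–13:00, 14:30–19:00.
Grace free within 09:00–19:00: 09:00–13:30, 14:30–15:00, 15:30–16:00, 17:30–18:30.
Zara ∩ Quinn: 10:00–10:30, 11:00–12:30, 13:00–14:00, 14:30–15:00, 17:30–18:00.
Zara ∩ Quinn ∩ Gita: 10:00–10:30, 11:30–12:30, 14:30–15:00, 17:30–18:00.
Zara ∩ Quinn ∩ Gita ∩ Grace: 10:00–10:30, 11:30–12:30, 14:30–15:00, 17:30–18:00.
Total common minutes: 30 + 60 + 30 + 30 = 150.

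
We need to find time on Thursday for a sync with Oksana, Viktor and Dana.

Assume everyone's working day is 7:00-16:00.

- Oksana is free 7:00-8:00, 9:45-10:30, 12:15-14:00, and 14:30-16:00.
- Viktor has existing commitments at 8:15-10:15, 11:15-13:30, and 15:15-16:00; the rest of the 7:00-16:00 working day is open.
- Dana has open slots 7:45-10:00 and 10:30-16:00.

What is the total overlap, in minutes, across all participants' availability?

90 minutes

Viktor free within 07:00–16:00: 07:00–08:15, 10:15–11:15, 13:30–15:15.
Oksana ∩ Viktor: 07:00–08:00, 10:15–10:30, 13:30–14:00, 14:30–15:15.
Oksana ∩ Viktor ∩ Dana: 07:45–08:00, 13:30–14:00, 14:30–15:15.
Total common minutes: 15 + 30 + 45 = 90.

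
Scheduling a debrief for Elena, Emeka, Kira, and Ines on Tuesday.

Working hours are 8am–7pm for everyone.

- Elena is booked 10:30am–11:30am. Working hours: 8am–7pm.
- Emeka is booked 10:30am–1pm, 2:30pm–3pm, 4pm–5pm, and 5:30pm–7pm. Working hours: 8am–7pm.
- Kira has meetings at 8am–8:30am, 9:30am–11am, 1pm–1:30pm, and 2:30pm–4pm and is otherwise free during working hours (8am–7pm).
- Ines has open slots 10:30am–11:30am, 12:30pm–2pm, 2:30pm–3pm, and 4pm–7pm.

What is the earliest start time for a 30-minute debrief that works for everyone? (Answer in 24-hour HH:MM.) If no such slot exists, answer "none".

Elena free within 08:00–19:00: 08:00–10:30, 11:30–19:00.
Emeka free within 08:00–19:00: 08:00–10:30, 13:00–14:30, 15:00–16:00, 17:00–17:30.
Kira free within 08:00–19:00: 08:30–09:30, 11:00–13:00, 13:30–14:30, 16:00–19:00.
Elena ∩ Emeka: 08:00–10:30, 13:00–14:30, 15:00–16:00, 17:00–17:30.
Elena ∩ Emeka ∩ Kira: 08:30–09:30, 13:30–14:30, 17:00–17:30.
Elena ∩ Emeka ∩ Kira ∩ Ines: 13:30–14:00, 17:00–17:30.
Windows ≥ 30 min: 13:30–14:00, 17:00–17:30.
Earliest such window starts at 13:30.

13:30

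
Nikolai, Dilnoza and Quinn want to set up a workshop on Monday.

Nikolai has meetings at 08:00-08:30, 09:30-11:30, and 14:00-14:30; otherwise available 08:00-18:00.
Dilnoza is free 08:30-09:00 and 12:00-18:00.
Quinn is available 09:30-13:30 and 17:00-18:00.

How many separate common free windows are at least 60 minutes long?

Nikolai free within 08:00–18:00: 08:30–09:30, 11:30–14:00, 14:30–18:00.
Nikolai ∩ Dilnoza: 08:30–09:00, 12:00–14:00, 14:30–18:00.
Nikolai ∩ Dilnoza ∩ Quinn: 12:00–13:30, 17:00–18:00.
Windows ≥ 60 min: 12:00–13:30, 17:00–18:00.
That's 2 windows.

2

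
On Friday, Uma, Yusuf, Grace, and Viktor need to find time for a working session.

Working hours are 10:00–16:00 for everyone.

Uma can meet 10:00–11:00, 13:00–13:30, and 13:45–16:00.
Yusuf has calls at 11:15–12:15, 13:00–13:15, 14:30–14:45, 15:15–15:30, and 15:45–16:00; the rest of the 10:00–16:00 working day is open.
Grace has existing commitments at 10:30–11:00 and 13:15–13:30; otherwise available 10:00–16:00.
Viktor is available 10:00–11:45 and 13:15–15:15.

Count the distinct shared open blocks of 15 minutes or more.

3

Yusuf free within 10:00–16:00: 10:00–11:15, 12:15–13:00, 13:15–14:30, 14:45–15:15, 15:30–15:45.
Grace free within 10:00–16:00: 10:00–10:30, 11:00–13:15, 13:30–16:00.
Uma ∩ Yusuf: 10:00–11:00, 13:15–13:30, 13:45–14:30, 14:45–15:15, 15:30–15:45.
Uma ∩ Yusuf ∩ Grace: 10:00–10:30, 13:45–14:30, 14:45–15:15, 15:30–15:45.
Uma ∩ Yusuf ∩ Grace ∩ Viktor: 10:00–10:30, 13:45–14:30, 14:45–15:15.
Windows ≥ 15 min: 10:00–10:30, 13:45–14:30, 14:45–15:15.
That's 3 windows.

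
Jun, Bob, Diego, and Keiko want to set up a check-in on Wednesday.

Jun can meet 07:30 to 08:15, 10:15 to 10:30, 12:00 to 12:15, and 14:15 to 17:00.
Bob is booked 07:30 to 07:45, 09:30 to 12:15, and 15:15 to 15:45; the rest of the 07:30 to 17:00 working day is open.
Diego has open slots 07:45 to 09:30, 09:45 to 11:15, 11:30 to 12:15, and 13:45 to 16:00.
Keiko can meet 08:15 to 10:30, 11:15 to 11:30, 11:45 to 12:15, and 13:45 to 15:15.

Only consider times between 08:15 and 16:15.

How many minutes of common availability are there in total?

Bob free within 07:30–17:00: 07:45–09:30, 12:15–15:15, 15:45–17:00.
Jun ∩ Bob: 07:45–08:15, 14:15–15:15, 15:45–17:00.
Jun ∩ Bob ∩ Diego: 07:45–08:15, 14:15–15:15, 15:45–16:00.
Jun ∩ Bob ∩ Diego ∩ Keiko: 14:15–15:15.
Restricted to 08:15–16:15: 14:15–15:15.
Total common minutes: 60.

60 minutes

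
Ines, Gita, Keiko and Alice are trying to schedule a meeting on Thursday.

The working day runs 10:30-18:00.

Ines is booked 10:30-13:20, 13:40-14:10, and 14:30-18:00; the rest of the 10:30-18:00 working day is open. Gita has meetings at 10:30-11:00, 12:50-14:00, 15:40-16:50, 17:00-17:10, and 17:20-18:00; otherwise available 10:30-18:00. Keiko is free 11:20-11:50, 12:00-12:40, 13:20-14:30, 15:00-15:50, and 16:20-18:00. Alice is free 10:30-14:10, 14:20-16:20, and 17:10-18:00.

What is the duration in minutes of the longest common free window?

10 minutes

Ines free within 10:30–18:00: 13:20–13:40, 14:10–14:30.
Gita free within 10:30–18:00: 11:00–12:50, 14:00–15:40, 16:50–17:00, 17:10–17:20.
Ines ∩ Gita: 14:10–14:30.
Ines ∩ Gita ∩ Keiko: 14:10–14:30.
Ines ∩ Gita ∩ Keiko ∩ Alice: 14:20–14:30.
Single common window of 10 minutes.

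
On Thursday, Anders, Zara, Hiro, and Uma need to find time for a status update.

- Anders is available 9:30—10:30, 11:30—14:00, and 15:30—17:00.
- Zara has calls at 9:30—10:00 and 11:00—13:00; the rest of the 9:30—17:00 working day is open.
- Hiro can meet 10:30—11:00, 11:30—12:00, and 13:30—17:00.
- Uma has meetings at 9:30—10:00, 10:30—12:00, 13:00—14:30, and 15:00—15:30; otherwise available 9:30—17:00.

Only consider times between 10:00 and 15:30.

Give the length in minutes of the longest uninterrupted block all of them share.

Zara free within 09:30–17:00: 10:00–11:00, 13:00–17:00.
Uma free within 09:30–17:00: 10:00–10:30, 12:00–13:00, 14:30–15:00, 15:30–17:00.
Anders ∩ Zara: 10:00–10:30, 13:00–14:00, 15:30–17:00.
Anders ∩ Zara ∩ Hiro: 13:30–14:00, 15:30–17:00.
Anders ∩ Zara ∩ Hiro ∩ Uma: 15:30–17:00.
Restricted to 10:00–15:30: (none).
No common window.

0 minutes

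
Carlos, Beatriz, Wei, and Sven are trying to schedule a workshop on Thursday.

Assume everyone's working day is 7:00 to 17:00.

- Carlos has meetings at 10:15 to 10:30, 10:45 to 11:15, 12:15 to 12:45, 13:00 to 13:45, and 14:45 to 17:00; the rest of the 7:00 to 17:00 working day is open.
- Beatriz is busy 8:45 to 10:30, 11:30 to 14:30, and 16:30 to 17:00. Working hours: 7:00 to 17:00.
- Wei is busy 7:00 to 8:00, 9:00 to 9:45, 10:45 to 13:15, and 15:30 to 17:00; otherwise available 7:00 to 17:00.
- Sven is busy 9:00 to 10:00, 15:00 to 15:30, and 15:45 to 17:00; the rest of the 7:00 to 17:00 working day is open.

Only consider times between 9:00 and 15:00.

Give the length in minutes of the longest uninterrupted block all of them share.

Carlos free within 07:00–17:00: 07:00–10:15, 10:30–10:45, 11:15–12:15, 12:45–13:00, 13:45–14:45.
Beatriz free within 07:00–17:00: 07:00–08:45, 10:30–11:30, 14:30–16:30.
Wei free within 07:00–17:00: 08:00–09:00, 09:45–10:45, 13:15–15:30.
Sven free within 07:00–17:00: 07:00–09:00, 10:00–15:00, 15:30–15:45.
Carlos ∩ Beatriz: 07:00–08:45, 10:30–10:45, 11:15–11:30, 14:30–14:45.
Carlos ∩ Beatriz ∩ Wei: 08:00–08:45, 10:30–10:45, 14:30–14:45.
Carlos ∩ Beatriz ∩ Wei ∩ Sven: 08:00–08:45, 10:30–10:45, 14:30–14:45.
Restricted to 09:00–15:00: 10:30–10:45, 14:30–14:45.
Common window lengths: 15, 15 min; longest is 15.

15 minutes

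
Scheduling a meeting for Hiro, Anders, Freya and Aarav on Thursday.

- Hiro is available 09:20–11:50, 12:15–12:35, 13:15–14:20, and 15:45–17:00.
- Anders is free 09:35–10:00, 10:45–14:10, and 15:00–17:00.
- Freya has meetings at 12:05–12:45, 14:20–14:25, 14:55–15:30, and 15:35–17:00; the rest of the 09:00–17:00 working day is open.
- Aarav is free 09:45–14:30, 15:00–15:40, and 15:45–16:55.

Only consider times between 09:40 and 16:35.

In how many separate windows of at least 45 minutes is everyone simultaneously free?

Freya free within 09:00–17:00: 09:00–12:05, 12:45–14:20, 14:25–14:55, 15:30–15:35.
Hiro ∩ Anders: 09:35–10:00, 10:45–11:50, 12:15–12:35, 13:15–14:10, 15:45–17:00.
Hiro ∩ Anders ∩ Freya: 09:35–10:00, 10:45–11:50, 13:15–14:10.
Hiro ∩ Anders ∩ Freya ∩ Aarav: 09:45–10:00, 10:45–11:50, 13:15–14:10.
Restricted to 09:40–16:35: 09:45–10:00, 10:45–11:50, 13:15–14:10.
Windows ≥ 45 min: 10:45–11:50, 13:15–14:10.
That's 2 windows.

2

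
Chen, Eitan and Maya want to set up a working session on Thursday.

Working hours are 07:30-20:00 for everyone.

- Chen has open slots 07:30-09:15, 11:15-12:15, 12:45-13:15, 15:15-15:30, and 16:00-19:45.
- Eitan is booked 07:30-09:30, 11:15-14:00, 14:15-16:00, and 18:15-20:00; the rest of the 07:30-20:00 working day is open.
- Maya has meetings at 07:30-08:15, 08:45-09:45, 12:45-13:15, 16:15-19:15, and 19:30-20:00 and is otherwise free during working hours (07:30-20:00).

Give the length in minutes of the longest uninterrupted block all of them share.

15 minutes

Eitan free within 07:30–20:00: 09:30–11:15, 14:00–14:15, 16:00–18:15.
Maya free within 07:30–20:00: 08:15–08:45, 09:45–12:45, 13:15–16:15, 19:15–19:30.
Chen ∩ Eitan: 16:00–18:15.
Chen ∩ Eitan ∩ Maya: 16:00–16:15.
Single common window of 15 minutes.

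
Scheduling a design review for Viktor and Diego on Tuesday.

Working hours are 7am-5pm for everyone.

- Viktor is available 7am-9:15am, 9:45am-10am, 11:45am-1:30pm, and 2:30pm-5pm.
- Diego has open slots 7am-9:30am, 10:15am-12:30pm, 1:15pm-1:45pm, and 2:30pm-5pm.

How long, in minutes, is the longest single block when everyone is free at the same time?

150 minutes

Viktor ∩ Diego: 07:00–09:15, 11:45–12:30, 13:15–13:30, 14:30–17:00.
Common window lengths: 135, 45, 15, 150 min; longest is 150.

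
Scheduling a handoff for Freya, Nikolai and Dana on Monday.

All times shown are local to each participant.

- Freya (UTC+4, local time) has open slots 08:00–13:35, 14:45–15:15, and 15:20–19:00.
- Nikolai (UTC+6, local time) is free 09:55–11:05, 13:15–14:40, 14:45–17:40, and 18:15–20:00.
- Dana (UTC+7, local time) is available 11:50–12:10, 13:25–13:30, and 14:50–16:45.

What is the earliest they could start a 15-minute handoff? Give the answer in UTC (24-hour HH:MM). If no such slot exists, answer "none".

Freya → UTC: 04:00–09:35, 10:45–11:15, 11:20–15:00.
Nikolai → UTC: 03:55–05:05, 07:15–08:40, 08:45–11:40, 12:15–14:00.
Dana → UTC: 04:50–05:10, 06:25–06:30, 07:50–09:45.
Freya ∩ Nikolai: 04:00–05:05, 07:15–08:40, 08:45–09:35, 10:45–11:15, 11:20–11:40, 12:15–14:00.
Freya ∩ Nikolai ∩ Dana: 04:50–05:05, 07:50–08:40, 08:45–09:35.
Windows ≥ 15 min: 04:50–05:05, 07:50–08:40, 08:45–09:35.
Earliest such window starts at 04:50.

04:50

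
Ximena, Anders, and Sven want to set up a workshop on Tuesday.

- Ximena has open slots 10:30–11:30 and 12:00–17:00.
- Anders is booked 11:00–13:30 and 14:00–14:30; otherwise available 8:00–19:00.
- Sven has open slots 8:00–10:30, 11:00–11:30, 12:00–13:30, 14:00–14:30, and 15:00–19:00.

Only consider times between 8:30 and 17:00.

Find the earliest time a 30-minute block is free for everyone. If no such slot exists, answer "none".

15:00

Anders free within 08:00–19:00: 08:00–11:00, 13:30–14:00, 14:30–19:00.
Ximena ∩ Anders: 10:30–11:00, 13:30–14:00, 14:30–17:00.
Ximena ∩ Anders ∩ Sven: 15:00–17:00.
Restricted to 08:30–17:00: 15:00–17:00.
Windows ≥ 30 min: 15:00–17:00.
Earliest such window starts at 15:00.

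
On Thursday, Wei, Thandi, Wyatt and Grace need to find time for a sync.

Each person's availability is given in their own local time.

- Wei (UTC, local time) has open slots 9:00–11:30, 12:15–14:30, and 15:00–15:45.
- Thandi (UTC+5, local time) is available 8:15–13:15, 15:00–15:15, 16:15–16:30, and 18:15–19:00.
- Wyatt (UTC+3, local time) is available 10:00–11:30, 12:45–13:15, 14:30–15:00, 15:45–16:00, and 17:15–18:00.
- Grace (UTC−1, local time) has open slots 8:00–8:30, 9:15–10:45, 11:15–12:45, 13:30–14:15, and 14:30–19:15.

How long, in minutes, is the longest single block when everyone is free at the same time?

0 minutes

Wei → UTC: 09:00–11:30, 12:15–14:30, 15:00–15:45.
Thandi → UTC: 03:15–08:15, 10:00–10:15, 11:15–11:30, 13:15–14:00.
Wyatt → UTC: 07:00–08:30, 09:45–10:15, 11:30–12:00, 12:45–13:00, 14:15–15:00.
Grace → UTC: 09:00–09:30, 10:15–11:45, 12:15–13:45, 14:30–15:15, 15:30–20:15.
Wei ∩ Thandi: 10:00–10:15, 11:15–11:30, 13:15–14:00.
Wei ∩ Thandi ∩ Wyatt: 10:00–10:15.
Wei ∩ Thandi ∩ Wyatt ∩ Grace: (none).
No common window.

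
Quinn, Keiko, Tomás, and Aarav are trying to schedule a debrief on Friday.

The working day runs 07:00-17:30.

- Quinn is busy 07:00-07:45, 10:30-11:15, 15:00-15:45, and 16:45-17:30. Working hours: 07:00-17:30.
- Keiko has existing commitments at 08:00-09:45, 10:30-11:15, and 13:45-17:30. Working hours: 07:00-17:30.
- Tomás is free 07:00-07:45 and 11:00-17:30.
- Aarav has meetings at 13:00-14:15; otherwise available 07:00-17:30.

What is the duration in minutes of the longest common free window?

105 minutes

Quinn free within 07:00–17:30: 07:45–10:30, 11:15–15:00, 15:45–16:45.
Keiko free within 07:00–17:30: 07:00–08:00, 09:45–10:30, 11:15–13:45.
Aarav free within 07:00–17:30: 07:00–13:00, 14:15–17:30.
Quinn ∩ Keiko: 07:45–08:00, 09:45–10:30, 11:15–13:45.
Quinn ∩ Keiko ∩ Tomás: 11:15–13:45.
Quinn ∩ Keiko ∩ Tomás ∩ Aarav: 11:15–13:00.
Single common window of 105 minutes.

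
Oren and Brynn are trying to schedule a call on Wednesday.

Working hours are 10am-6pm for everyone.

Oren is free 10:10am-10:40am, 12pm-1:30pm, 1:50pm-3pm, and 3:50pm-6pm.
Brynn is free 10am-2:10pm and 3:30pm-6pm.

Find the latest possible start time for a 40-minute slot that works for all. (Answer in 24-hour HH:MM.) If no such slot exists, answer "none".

17:20

Oren ∩ Brynn: 10:10–10:40, 12:00–13:30, 13:50–14:10, 15:50–18:00.
Windows ≥ 40 min: 12:00–13:30, 15:50–18:00.
Latest start in the last window 15:50–18:00 is 18:00 − 40 min = 17:20.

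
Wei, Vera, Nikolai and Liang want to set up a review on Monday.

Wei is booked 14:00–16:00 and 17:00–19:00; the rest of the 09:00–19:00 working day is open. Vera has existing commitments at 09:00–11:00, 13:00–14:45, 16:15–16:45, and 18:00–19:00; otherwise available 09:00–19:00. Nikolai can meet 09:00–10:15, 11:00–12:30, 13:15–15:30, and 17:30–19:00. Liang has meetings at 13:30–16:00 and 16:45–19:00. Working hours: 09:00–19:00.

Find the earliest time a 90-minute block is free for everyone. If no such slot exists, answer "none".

Wei free within 09:00–19:00: 09:00–14:00, 16:00–17:00.
Vera free within 09:00–19:00: 11:00–13:00, 14:45–16:15, 16:45–18:00.
Liang free within 09:00–19:00: 09:00–13:30, 16:00–16:45.
Wei ∩ Vera: 11:00–13:00, 16:00–16:15, 16:45–17:00.
Wei ∩ Vera ∩ Nikolai: 11:00–12:30.
Wei ∩ Vera ∩ Nikolai ∩ Liang: 11:00–12:30.
Windows ≥ 90 min: 11:00–12:30.
Earliest such window starts at 11:00.

11:00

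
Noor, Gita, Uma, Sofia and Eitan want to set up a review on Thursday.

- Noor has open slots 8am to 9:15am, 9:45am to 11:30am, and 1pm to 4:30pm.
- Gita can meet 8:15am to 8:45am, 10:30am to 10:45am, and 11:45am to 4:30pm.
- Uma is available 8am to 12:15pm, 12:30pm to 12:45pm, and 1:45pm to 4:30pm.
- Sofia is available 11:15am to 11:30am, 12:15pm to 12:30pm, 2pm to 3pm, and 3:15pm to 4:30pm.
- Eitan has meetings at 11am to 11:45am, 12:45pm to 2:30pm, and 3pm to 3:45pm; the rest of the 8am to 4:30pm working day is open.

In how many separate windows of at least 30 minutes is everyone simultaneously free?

Eitan free within 08:00–16:30: 08:00–11:00, 11:45–12:45, 14:30–15:00, 15:45–16:30.
Noor ∩ Gita: 08:15–08:45, 10:30–10:45, 13:00–16:30.
Noor ∩ Gita ∩ Uma: 08:15–08:45, 10:30–10:45, 13:45–16:30.
Noor ∩ Gita ∩ Uma ∩ Sofia: 14:00–15:00, 15:15–16:30.
Noor ∩ Gita ∩ Uma ∩ Sofia ∩ Eitan: 14:30–15:00, 15:45–16:30.
Windows ≥ 30 min: 14:30–15:00, 15:45–16:30.
That's 2 windows.

2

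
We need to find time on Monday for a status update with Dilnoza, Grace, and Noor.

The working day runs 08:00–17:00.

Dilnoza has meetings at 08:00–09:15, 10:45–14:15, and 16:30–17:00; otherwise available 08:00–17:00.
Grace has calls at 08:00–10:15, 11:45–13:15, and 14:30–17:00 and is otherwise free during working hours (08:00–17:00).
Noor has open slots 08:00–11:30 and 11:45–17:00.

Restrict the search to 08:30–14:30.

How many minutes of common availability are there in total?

Dilnoza free within 08:00–17:00: 09:15–10:45, 14:15–16:30.
Grace free within 08:00–17:00: 10:15–11:45, 13:15–14:30.
Dilnoza ∩ Grace: 10:15–10:45, 14:15–14:30.
Dilnoza ∩ Grace ∩ Noor: 10:15–10:45, 14:15–14:30.
Restricted to 08:30–14:30: 10:15–10:45, 14:15–14:30.
Total common minutes: 30 + 15 = 45.

45 minutes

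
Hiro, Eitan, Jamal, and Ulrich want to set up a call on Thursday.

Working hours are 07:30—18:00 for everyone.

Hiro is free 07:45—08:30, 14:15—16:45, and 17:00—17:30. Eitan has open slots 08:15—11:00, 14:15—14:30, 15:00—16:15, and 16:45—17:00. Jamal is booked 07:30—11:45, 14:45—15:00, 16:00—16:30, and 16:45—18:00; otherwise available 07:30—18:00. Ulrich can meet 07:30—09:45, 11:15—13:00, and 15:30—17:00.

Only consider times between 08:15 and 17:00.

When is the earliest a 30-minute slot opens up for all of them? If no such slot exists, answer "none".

Jamal free within 07:30–18:00: 11:45–14:45, 15:00–16:00, 16:30–16:45.
Hiro ∩ Eitan: 08:15–08:30, 14:15–14:30, 15:00–16:15.
Hiro ∩ Eitan ∩ Jamal: 14:15–14:30, 15:00–16:00.
Hiro ∩ Eitan ∩ Jamal ∩ Ulrich: 15:30–16:00.
Restricted to 08:15–17:00: 15:30–16:00.
Windows ≥ 30 min: 15:30–16:00.
Earliest such window starts at 15:30.

15:30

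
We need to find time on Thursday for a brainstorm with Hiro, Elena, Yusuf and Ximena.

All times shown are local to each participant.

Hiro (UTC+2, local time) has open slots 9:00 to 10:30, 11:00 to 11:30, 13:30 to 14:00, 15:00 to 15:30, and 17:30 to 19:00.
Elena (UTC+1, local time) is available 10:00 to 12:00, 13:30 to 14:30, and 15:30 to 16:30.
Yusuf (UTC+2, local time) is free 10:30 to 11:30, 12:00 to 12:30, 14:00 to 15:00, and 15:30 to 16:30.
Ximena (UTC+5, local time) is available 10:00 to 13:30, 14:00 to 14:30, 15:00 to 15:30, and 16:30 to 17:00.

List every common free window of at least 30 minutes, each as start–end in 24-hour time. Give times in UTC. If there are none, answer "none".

Hiro → UTC: 07:00–08:30, 09:00–09:30, 11:30–12:00, 13:00–13:30, 15:30–17:00.
Elena → UTC: 09:00–11:00, 12:30–13:30, 14:30–15:30.
Yusuf → UTC: 08:30–09:30, 10:00–10:30, 12:00–13:00, 13:30–14:30.
Ximena → UTC: 05:00–08:30, 09:00–09:30, 10:00–10:30, 11:30–12:00.
Hiro ∩ Elena: 09:00–09:30, 13:00–13:30.
Hiro ∩ Elena ∩ Yusuf: 09:00–09:30.
Hiro ∩ Elena ∩ Yusuf ∩ Ximena: 09:00–09:30.
Windows ≥ 30 min: 09:00–09:30.

09:00–09:30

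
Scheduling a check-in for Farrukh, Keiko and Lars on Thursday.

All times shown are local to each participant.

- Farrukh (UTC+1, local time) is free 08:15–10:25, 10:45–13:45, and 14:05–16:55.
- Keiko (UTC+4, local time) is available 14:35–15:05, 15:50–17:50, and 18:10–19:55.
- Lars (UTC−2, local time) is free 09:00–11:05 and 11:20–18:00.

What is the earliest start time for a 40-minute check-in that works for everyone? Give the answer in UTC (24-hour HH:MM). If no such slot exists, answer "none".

Farrukh → UTC: 07:15–09:25, 09:45–12:45, 13:05–15:55.
Keiko → UTC: 10:35–11:05, 11:50–13:50, 14:10–15:55.
Lars → UTC: 11:00–13:05, 13:20–20:00.
Farrukh ∩ Keiko: 10:35–11:05, 11:50–12:45, 13:05–13:50, 14:10–15:55.
Farrukh ∩ Keiko ∩ Lars: 11:00–11:05, 11:50–12:45, 13:20–13:50, 14:10–15:55.
Windows ≥ 40 min: 11:50–12:45, 14:10–15:55.
Earliest such window starts at 11:50.

11:50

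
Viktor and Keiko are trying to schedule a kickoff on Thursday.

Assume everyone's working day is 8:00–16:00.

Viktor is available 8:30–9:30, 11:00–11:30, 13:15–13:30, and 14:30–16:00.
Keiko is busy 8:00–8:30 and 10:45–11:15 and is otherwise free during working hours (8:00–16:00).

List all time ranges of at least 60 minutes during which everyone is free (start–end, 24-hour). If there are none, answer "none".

Keiko free within 08:00–16:00: 08:30–10:45, 11:15–16:00.
Viktor ∩ Keiko: 08:30–09:30, 11:15–11:30, 13:15–13:30, 14:30–16:00.
Windows ≥ 60 min: 08:30–09:30, 14:30–16:00.

08:30–09:30, 14:30–16:00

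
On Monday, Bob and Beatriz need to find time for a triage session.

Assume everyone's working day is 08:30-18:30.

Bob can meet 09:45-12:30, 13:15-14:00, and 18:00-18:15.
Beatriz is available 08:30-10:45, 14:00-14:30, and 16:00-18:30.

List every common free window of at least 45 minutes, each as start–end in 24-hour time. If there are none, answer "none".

09:45–10:45

Bob ∩ Beatriz: 09:45–10:45, 18:00–18:15.
Windows ≥ 45 min: 09:45–10:45.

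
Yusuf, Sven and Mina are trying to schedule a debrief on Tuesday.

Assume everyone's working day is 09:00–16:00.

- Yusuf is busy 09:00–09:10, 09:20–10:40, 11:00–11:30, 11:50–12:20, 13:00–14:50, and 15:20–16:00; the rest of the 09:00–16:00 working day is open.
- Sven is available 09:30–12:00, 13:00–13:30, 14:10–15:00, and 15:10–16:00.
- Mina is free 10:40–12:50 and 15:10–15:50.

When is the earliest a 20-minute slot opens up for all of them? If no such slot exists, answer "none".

Yusuf free within 09:00–16:00: 09:10–09:20, 10:40–11:00, 11:30–11:50, 12:20–13:00, 14:50–15:20.
Yusuf ∩ Sven: 10:40–11:00, 11:30–11:50, 14:50–15:00, 15:10–15:20.
Yusuf ∩ Sven ∩ Mina: 10:40–11:00, 11:30–11:50, 15:10–15:20.
Windows ≥ 20 min: 10:40–11:00, 11:30–11:50.
Earliest such window starts at 10:40.

10:40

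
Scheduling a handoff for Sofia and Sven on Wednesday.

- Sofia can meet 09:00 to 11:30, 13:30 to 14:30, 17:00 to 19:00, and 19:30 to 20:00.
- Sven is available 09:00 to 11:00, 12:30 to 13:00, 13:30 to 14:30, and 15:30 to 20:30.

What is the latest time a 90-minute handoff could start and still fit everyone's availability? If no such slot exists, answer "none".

17:30

Sofia ∩ Sven: 09:00–11:00, 13:30–14:30, 17:00–19:00, 19:30–20:00.
Windows ≥ 90 min: 09:00–11:00, 17:00–19:00.
Latest start in the last window 17:00–19:00 is 19:00 − 90 min = 17:30.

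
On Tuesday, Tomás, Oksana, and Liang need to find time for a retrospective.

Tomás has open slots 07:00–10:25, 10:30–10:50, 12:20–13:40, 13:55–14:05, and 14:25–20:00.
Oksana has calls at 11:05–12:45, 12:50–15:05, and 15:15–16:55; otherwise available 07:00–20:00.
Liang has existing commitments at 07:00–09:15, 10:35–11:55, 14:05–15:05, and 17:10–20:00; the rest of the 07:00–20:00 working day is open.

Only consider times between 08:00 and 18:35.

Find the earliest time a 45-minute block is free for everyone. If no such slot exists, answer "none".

09:15

Oksana free within 07:00–20:00: 07:00–11:05, 12:45–12:50, 15:05–15:15, 16:55–20:00.
Liang free within 07:00–20:00: 09:15–10:35, 11:55–14:05, 15:05–17:10.
Tomás ∩ Oksana: 07:00–10:25, 10:30–10:50, 12:45–12:50, 15:05–15:15, 16:55–20:00.
Tomás ∩ Oksana ∩ Liang: 09:15–10:25, 10:30–10:35, 12:45–12:50, 15:05–15:15, 16:55–17:10.
Restricted to 08:00–18:35: 09:15–10:25, 10:30–10:35, 12:45–12:50, 15:05–15:15, 16:55–17:10.
Windows ≥ 45 min: 09:15–10:25.
Earliest such window starts at 09:15.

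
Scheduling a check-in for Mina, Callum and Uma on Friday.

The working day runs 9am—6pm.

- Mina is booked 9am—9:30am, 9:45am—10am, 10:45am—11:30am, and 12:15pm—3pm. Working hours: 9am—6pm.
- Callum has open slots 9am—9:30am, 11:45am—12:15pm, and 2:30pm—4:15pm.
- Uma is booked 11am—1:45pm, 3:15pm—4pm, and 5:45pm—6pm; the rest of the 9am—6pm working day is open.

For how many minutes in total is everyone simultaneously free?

Mina free within 09:00–18:00: 09:30–09:45, 10:00–10:45, 11:30–12:15, 15:00–18:00.
Uma free within 09:00–18:00: 09:00–11:00, 13:45–15:15, 16:00–17:45.
Mina ∩ Callum: 11:45–12:15, 15:00–16:15.
Mina ∩ Callum ∩ Uma: 15:00–15:15, 16:00–16:15.
Total common minutes: 15 + 15 = 30.

30 minutes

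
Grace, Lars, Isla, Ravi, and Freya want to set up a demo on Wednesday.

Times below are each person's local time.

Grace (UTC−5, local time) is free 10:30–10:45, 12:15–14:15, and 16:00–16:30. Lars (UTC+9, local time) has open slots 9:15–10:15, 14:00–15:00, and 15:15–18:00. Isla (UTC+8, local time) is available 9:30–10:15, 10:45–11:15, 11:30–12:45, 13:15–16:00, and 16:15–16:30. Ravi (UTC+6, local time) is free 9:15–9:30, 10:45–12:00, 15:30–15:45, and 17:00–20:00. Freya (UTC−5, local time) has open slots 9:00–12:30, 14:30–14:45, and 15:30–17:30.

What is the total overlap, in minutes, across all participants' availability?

Grace → UTC: 15:30–15:45, 17:15–19:15, 21:00–21:30.
Lars → UTC: 00:15–01:15, 05:00–06:00, 06:15–09:00.
Isla → UTC: 01:30–02:15, 02:45–03:15, 03:30–04:45, 05:15–08:00, 08:15–08:30.
Ravi → UTC: 03:15–03:30, 04:45–06:00, 09:30–09:45, 11:00–14:00.
Freya → UTC: 14:00–17:30, 19:30–19:45, 20:30–22:30.
Grace ∩ Lars: (none).
Grace ∩ Lars ∩ Isla: (none).
Grace ∩ Lars ∩ Isla ∩ Ravi: (none).
Grace ∩ Lars ∩ Isla ∩ Ravi ∩ Freya: (none).
Total common minutes: 0.

0 minutes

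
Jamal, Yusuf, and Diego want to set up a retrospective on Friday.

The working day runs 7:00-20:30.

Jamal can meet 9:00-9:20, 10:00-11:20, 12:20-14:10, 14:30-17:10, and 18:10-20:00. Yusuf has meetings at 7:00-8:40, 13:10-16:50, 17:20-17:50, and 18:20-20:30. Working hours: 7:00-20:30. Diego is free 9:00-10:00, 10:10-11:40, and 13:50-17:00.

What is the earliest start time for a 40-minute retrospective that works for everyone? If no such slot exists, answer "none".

Yusuf free within 07:00–20:30: 08:40–13:10, 16:50–17:20, 17:50–18:20.
Jamal ∩ Yusuf: 09:00–09:20, 10:00–11:20, 12:20–13:10, 16:50–17:10, 18:10–18:20.
Jamal ∩ Yusuf ∩ Diego: 09:00–09:20, 10:10–11:20, 16:50–17:00.
Windows ≥ 40 min: 10:10–11:20.
Earliest such window starts at 10:10.

10:10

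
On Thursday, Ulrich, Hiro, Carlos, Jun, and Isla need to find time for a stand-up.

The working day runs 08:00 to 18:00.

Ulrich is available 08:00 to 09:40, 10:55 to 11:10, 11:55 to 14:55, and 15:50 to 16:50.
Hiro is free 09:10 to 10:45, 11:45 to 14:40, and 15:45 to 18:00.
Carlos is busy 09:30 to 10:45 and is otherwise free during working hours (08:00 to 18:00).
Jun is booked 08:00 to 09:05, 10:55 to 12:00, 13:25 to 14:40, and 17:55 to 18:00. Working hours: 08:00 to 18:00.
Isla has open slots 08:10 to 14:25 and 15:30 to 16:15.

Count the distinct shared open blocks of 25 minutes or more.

2

Carlos free within 08:00–18:00: 08:00–09:30, 10:45–18:00.
Jun free within 08:00–18:00: 09:05–10:55, 12:00–13:25, 14:40–17:55.
Ulrich ∩ Hiro: 09:10–09:40, 11:55–14:40, 15:50–16:50.
Ulrich ∩ Hiro ∩ Carlos: 09:10–09:30, 11:55–14:40, 15:50–16:50.
Ulrich ∩ Hiro ∩ Carlos ∩ Jun: 09:10–09:30, 12:00–13:25, 15:50–16:50.
Ulrich ∩ Hiro ∩ Carlos ∩ Jun ∩ Isla: 09:10–09:30, 12:00–13:25, 15:50–16:15.
Windows ≥ 25 min: 12:00–13:25, 15:50–16:15.
That's 2 windows.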